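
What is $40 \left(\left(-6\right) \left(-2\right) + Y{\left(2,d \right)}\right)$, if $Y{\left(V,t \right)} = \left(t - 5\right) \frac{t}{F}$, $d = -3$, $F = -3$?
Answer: $160$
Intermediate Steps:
$Y{\left(V,t \right)} = - \frac{t \left(-5 + t\right)}{3}$ ($Y{\left(V,t \right)} = \left(t - 5\right) \frac{t}{-3} = \left(-5 + t\right) t \left(- \frac{1}{3}\right) = \left(-5 + t\right) \left(- \frac{t}{3}\right) = - \frac{t \left(-5 + t\right)}{3}$)
$40 \left(\left(-6\right) \left(-2\right) + Y{\left(2,d \right)}\right) = 40 \left(\left(-6\right) \left(-2\right) + \frac{1}{3} \left(-3\right) \left(5 - -3\right)\right) = 40 \left(12 + \frac{1}{3} \left(-3\right) \left(5 + 3\right)\right) = 40 \left(12 + \frac{1}{3} \left(-3\right) 8\right) = 40 \left(12 - 8\right) = 40 \cdot 4 = 160$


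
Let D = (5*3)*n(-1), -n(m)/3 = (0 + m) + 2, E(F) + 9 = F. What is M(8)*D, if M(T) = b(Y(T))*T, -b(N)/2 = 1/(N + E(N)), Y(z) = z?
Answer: 720/7 ≈ 102.86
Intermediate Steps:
E(F) = -9 + F
n(m) = -6 - 3*m (n(m) = -3*((0 + m) + 2) = -3*(m + 2) = -3*(2 + m) = -6 - 3*m)
b(N) = -2/(-9 + 2*N) (b(N) = -2/(N + (-9 + N)) = -2/(-9 + 2*N))
D = -45 (D = (5*3)*(-6 - 3*(-1)) = 15*(-6 + 3) = 15*(-3) = -45)
M(T) = -2*T/(-9 + 2*T) (M(T) = (-2/(-9 + 2*T))*T = -2*T/(-9 + 2*T))
M(8)*D = -2*8/(-9 + 2*8)*(-45) = -2*8/(-9 + 16)*(-45) = -2*8/7*(-45) = -2*8*1/7*(-45) = -16/7*(-45) = 720/7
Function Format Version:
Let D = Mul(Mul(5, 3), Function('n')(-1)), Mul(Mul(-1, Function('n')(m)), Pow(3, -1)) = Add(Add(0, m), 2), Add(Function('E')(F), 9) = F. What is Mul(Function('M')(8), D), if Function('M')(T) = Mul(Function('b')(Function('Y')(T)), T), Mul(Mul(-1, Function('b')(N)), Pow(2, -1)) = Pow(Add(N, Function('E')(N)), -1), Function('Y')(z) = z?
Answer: Rational(720, 7) ≈ 102.86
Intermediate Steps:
Function('E')(F) = Add(-9, F)
Function('n')(m) = Add(-6, Mul(-3, m)) (Function('n')(m) = Mul(-3, Add(Add(0, m), 2)) = Mul(-3, Add(m, 2)) = Mul(-3, Add(2, m)) = Add(-6, Mul(-3, m)))
Function('b')(N) = Mul(-2, Pow(Add(-9, Mul(2, N)), -1)) (Function('b')(N) = Mul(-2, Pow(Add(N, Add(-9, N)), -1)) = Mul(-2, Pow(Add(-9, Mul(2, N)), -1)))
D = -45 (D = Mul(Mul(5, 3), Add(-6, Mul(-3, -1))) = Mul(15, Add(-6, 3)) = Mul(15, -3) = -45)
Function('M')(T) = Mul(-2, T, Pow(Add(-9, Mul(2, T)), -1)) (Function('M')(T) = Mul(Mul(-2, Pow(Add(-9, Mul(2, T)), -1)), T) = Mul(-2, T, Pow(Add(-9, Mul(2, T)), -1)))
Mul(Function('M')(8), D) = Mul(Mul(-2, 8, Pow(Add(-9, Mul(2, 8)), -1)), -45) = Mul(Mul(-2, 8, Pow(Add(-9, 16), -1)), -45) = Mul(Mul(-2, 8, Pow(7, -1)), -45) = Mul(Mul(-2, 8, Rational(1, 7)), -45) = Mul(Rational(-16, 7), -45) = Rational(720, 7)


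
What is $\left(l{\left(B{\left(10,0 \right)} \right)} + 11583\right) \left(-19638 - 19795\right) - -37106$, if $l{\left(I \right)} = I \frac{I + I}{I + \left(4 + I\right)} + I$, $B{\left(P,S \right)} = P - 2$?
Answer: $- \frac{2286415841}{5} \approx -4.5728 \cdot 10^{8}$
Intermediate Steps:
$B{\left(P,S \right)} = -2 + P$ ($B{\left(P,S \right)} = P - 2 = -2 + P$)
$l{\left(I \right)} = I + \frac{2 I^{2}}{4 + 2 I}$ ($l{\left(I \right)} = I \frac{2 I}{4 + 2 I} + I = \frac{2 I^{2}}{4 + 2 I} + I = I + \frac{2 I^{2}}{4 + 2 I}$)
$\left(l{\left(B{\left(10,0 \right)} \right)} + 11583\right) \left(-19638 - 19795\right) - -37106 = \left(\frac{2 \left(-2 + 10\right) \left(1 + \left(-2 + 10\right)\right)}{2 + \left(-2 + 10\right)} + 11583\right) \left(-19638 - 19795\right) - -37106 = \left(2 \cdot 8 \frac{1}{2 + 8} \left(1 + 8\right) + 11583\right) \left(-39433\right) + 37106 = \left(2 \cdot 8 \cdot \frac{1}{10} \cdot 9 + 11583\right) \left(-39433\right) + 37106 = \left(\frac{72}{5} + 11583\right) \left(-39433\right) + 37106 = \frac{57987}{5} \left(-39433\right) + 37106 = - \frac{2286601371}{5} + 37106 = - \frac{2286415841}{5}$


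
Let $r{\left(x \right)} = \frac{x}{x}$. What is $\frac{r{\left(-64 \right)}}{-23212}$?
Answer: $- \frac{1}{23212} \approx -4.3081 \cdot 10^{-5}$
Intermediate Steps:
$r{\left(x \right)} = 1$
$\frac{r{\left(-64 \right)}}{-23212} = 1 \frac{1}{-23212} = 1 \left(- \frac{1}{23212}\right) = - \frac{1}{23212}$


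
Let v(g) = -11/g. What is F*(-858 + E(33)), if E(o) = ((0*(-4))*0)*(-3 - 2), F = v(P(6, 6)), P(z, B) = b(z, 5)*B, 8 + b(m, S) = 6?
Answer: -1573/2 ≈ -786.50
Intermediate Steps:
b(m, S) = -2 (b(m, S) = -8 + 6 = -2)
P(z, B) = -2*B
F = 11/12 (F = -11/((-2*6)) = -11/(-12) = -11*(-1/12) = 11/12 ≈ 0.91667)
E(o) = 0 (E(o) = (0*0)*(-5) = 0*(-5) = 0)
F*(-858 + E(33)) = 11*(-858 + 0)/12 = (11/12)*(-858) = -1573/2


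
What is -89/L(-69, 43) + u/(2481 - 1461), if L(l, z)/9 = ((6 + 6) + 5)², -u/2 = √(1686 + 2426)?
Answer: -89/2601 - 2*√257/255 ≈ -0.15995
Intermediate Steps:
u = -8*√257 (u = -2*√(1686 + 2426) = -8*√257 ≈ -128.25)
L(l, z) = 2601 (L(l, z) = 9*((6 + 6) + 5)² = 9*(12 + 5)² = 9*17² = 9*289 = 2601)
-89/L(-69, 43) + u/(2481 - 1461) = -89/2601 + (-8*√257)/(2481 - 1461) = -89*1/2601 - 8*√257/1020 = -89/2601 - 8*√257*(1/1020) = -89/2601 - 2*√257/255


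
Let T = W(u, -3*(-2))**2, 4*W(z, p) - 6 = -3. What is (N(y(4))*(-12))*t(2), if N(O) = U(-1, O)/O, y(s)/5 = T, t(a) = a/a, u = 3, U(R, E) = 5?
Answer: -64/3 ≈ -21.333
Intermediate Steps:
W(z, p) = 3/4 (W(z, p) = 3/2 + (1/4)*(-3) = 3/2 - 3/4 = 3/4)
t(a) = 1
T = 9/16 (T = (3/4)**2 = 9/16 ≈ 0.56250)
y(s) = 45/16 (y(s) = 5*(9/16) = 45/16)
N(O) = 5/O
(N(y(4))*(-12))*t(2) = ((5/(45/16))*(-12))*1 = ((5*(16/45))*(-12))*1 = ((16/9)*(-12))*1 = -64/3*1 = -64/3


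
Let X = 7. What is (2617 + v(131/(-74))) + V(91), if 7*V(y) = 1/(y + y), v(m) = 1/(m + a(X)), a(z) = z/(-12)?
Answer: 3483525999/1331330 ≈ 2616.6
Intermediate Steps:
a(z) = -z/12 (a(z) = z*(-1/12) = -z/12)
v(m) = 1/(-7/12 + m) (v(m) = 1/(m - 1/12*7) = 1/(m - 7/12) = 1/(-7/12 + m))
V(y) = 1/(14*y) (V(y) = 1/(7*(y + y)) = 1/(7*((2*y))) = (1/(2*y))/7 = 1/(14*y))
(2617 + v(131/(-74))) + V(91) = (2617 + 12/(-7 + 12*(131/(-74)))) + (1/14)/91 = (2617 + 12/(-7 + 12*(131*(-1/74)))) + (1/14)*(1/91) = (2617 + 12/(-7 + 12*(-131/74))) + 1/1274 = (2617 + 12/(-7 - 786/37)) + 1/1274 = (2617 + 12/(-1045/37)) + 1/1274 = (2617 + 12*(-37/1045)) + 1/1274 = (2617 - 444/1045) + 1/1274 = 2734321/1045 + 1/1274 = 3483525999/1331330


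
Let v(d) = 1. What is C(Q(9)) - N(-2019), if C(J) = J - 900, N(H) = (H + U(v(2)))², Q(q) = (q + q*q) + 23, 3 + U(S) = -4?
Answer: -4105463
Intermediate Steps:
U(S) = -7 (U(S) = -3 - 4 = -7)
Q(q) = 23 + q + q² (Q(q) = (q + q²) + 23 = 23 + q + q²)
N(H) = (-7 + H)² (N(H) = (H - 7)² = (-7 + H)²)
C(J) = -900 + J
C(Q(9)) - N(-2019) = (-900 + (23 + 9 + 9²)) - (-7 - 2019)² = (-900 + (23 + 9 + 81)) - 1*(-2026)² = (-900 + 113) - 1*4104676 = -787 - 4104676 = -4105463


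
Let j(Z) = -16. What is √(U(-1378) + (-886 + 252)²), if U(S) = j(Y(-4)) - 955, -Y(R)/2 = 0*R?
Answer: √400985 ≈ 633.23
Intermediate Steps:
Y(R) = 0 (Y(R) = -0*R = -2*0 = 0)
U(S) = -971 (U(S) = -16 - 955 = -971)
√(U(-1378) + (-886 + 252)²) = √(-971 + (-886 + 252)²) = √(-971 + (-634)²) = √(-971 + 401956) = √400985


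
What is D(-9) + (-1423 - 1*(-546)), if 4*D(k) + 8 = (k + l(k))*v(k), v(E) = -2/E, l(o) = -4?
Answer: -15835/18 ≈ -879.72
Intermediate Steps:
D(k) = -2 - (-4 + k)/(2*k) (D(k) = -2 + ((k - 4)*(-2/k))/4 = -2 + ((-4 + k)*(-2/k))/4 = -2 + (-2*(-4 + k)/k)/4 = -2 - (-4 + k)/(2*k))
D(-9) + (-1423 - 1*(-546)) = (-5/2 + 2/(-9)) + (-1423 - 1*(-546)) = (-5/2 + 2*(-⅑)) + (-1423 + 546) = (-5/2 - 2/9) - 877 = -49/18 - 877 = -15835/18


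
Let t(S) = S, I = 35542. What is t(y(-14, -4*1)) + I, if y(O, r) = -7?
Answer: 35535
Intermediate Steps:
t(y(-14, -4*1)) + I = -7 + 35542 = 35535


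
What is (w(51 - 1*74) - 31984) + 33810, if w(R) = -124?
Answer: 1702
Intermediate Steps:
(w(51 - 1*74) - 31984) + 33810 = (-124 - 31984) + 33810 = -32108 + 33810 = 1702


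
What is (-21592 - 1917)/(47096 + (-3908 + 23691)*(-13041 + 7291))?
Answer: 23509/113705154 ≈ 0.00020675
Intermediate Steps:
(-21592 - 1917)/(47096 + (-3908 + 23691)*(-13041 + 7291)) = -23509/(47096 + 19783*(-5750)) = -23509/(47096 - 113752250) = -23509/(-113705154) = -23509*(-1/113705154) = 23509/113705154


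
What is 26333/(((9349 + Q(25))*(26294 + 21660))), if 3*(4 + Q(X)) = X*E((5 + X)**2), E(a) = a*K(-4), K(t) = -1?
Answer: 26333/88475130 ≈ 0.00029763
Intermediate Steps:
E(a) = -a (E(a) = a*(-1) = -a)
Q(X) = -4 - X*(5 + X)**2/3 (Q(X) = -4 + (X*(-(5 + X)**2))/3 = -4 + (-X*(5 + X)**2)/3 = -4 - X*(5 + X)**2/3)
26333/(((9349 + Q(25))*(26294 + 21660))) = 26333/(((9349 + (-4 - 1/3*25*(5 + 25)**2))*(26294 + 21660))) = 26333/(((9349 + (-4 - 1/3*25*30**2))*47954)) = 26333/(((9349 + (-4 - 1/3*25*900))*47954)) = 26333/(((9349 + (-4 - 7500))*47954)) = 26333/(((9349 - 7504)*47954)) = 26333/((1845*47954)) = 26333/88475130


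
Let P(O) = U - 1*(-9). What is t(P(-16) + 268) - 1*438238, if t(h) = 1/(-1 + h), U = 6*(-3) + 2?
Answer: -113941879/260 ≈ -4.3824e+5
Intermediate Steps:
U = -16 (U = -18 + 2 = -16)
P(O) = -7 (P(O) = -16 - 1*(-9) = -16 + 9 = -7)
t(P(-16) + 268) - 1*438238 = 1/(-1 + (-7 + 268)) - 1*438238 = 1/(-1 + 261) - 438238 = 1/260 - 438238 = -113941879/260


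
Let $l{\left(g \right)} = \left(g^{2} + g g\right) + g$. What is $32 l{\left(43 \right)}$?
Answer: $119712$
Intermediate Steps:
$l{\left(g \right)} = g + 2 g^{2}$ ($l{\left(g \right)} = \left(g^{2} + g^{2}\right) + g = 2 g^{2} + g = g + 2 g^{2}$)
$32 l{\left(43 \right)} = 32 \cdot 43 \left(1 + 2 \cdot 43\right) = 32 \cdot 43 \left(1 + 86\right) = 32 \cdot 43 \cdot 87 = 32 \cdot 3741 = 119712$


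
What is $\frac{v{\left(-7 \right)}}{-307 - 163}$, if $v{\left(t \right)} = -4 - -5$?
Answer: $- \frac{1}{470} \approx -0.0021277$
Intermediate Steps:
$v{\left(t \right)} = 1$ ($v{\left(t \right)} = -4 + 5 = 1$)
$\frac{v{\left(-7 \right)}}{-307 - 163} = 1 \frac{1}{-307 - 163} = 1 \frac{1}{-470} = 1 \left(- \frac{1}{470}\right) = - \frac{1}{470}$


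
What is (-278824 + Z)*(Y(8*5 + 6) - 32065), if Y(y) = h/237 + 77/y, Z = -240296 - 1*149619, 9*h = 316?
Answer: 8876945586371/414 ≈ 2.1442e+10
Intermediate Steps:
h = 316/9 (h = (⅑)*316 = 316/9 ≈ 35.111)
Z = -389915 (Z = -240296 - 149619 = -389915)
Y(y) = 4/27 + 77/y (Y(y) = (316/9)/237 + 77/y = (316/9)*(1/237) + 77/y = 4/27 + 77/y)
(-278824 + Z)*(Y(8*5 + 6) - 32065) = (-278824 - 389915)*((4/27 + 77/(8*5 + 6)) - 32065) = -668739*((4/27 + 77/(40 + 6)) - 32065) = -668739*((4/27 + 77/46) - 32065) = -668739*(2263/1242 - 32065) = -668739*(-39822467/1242) = 8876945586371/414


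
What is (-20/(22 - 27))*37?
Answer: 148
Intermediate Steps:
(-20/(22 - 27))*37 = (-20/(-5))*37 = -⅕*(-20)*37 = 4*37 = 148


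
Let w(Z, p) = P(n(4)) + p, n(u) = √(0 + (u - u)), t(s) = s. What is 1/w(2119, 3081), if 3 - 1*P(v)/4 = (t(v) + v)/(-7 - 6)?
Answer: 1/3093 ≈ 0.00032331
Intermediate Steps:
n(u) = 0 (n(u) = √(0 + 0) = √0 = 0)
P(v) = 12 + 8*v/13 (P(v) = 12 - 4*(v + v)/(-7 - 6) = 12 - 4*2*v/(-13) = 12 - 4*2*v*(-1)/13 = 12 - (-8)*v/13 = 12 + 8*v/13)
w(Z, p) = 12 + p (w(Z, p) = (12 + (8/13)*0) + p = (12 + 0) + p = 12 + p)
1/w(2119, 3081) = 1/(12 + 3081) = 1/3093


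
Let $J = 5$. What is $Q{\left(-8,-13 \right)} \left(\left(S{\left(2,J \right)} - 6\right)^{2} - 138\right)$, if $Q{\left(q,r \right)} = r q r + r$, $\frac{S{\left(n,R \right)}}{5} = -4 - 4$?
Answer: $-2699970$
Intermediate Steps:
$S{\left(n,R \right)} = -40$ ($S{\left(n,R \right)} = 5 \left(-4 - 4\right) = 5 \left(-8\right) = -40$)
$Q{\left(q,r \right)} = r + q r^{2}$ ($Q{\left(q,r \right)} = q r r + r = q r^{2} + r = r + q r^{2}$)
$Q{\left(-8,-13 \right)} \left(\left(S{\left(2,J \right)} - 6\right)^{2} - 138\right) = - 13 \left(1 - -104\right) \left(\left(-40 - 6\right)^{2} - 138\right) = - 13 \left(1 + 104\right) \left(\left(-46\right)^{2} - 138\right) = \left(-13\right) 105 \left(2116 - 138\right) = \left(-1365\right) 1978 = -2699970$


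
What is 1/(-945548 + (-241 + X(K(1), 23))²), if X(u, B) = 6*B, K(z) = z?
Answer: -1/934939 ≈ -1.0696e-6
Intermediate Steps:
1/(-945548 + (-241 + X(K(1), 23))²) = 1/(-945548 + (-241 + 6*23)²) = 1/(-945548 + (-241 + 138)²) = 1/(-945548 + (-103)²) = 1/(-945548 + 10609) = 1/(-934939) = -1/934939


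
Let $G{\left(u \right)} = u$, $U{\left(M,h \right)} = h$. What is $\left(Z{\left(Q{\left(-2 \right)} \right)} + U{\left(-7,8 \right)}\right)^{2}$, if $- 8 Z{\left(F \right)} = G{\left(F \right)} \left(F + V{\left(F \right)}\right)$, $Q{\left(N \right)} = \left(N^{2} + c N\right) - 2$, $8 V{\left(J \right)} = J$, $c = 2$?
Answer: $\frac{14161}{256} \approx 55.316$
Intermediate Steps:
$V{\left(J \right)} = \frac{J}{8}$
$Q{\left(N \right)} = -2 + N^{2} + 2 N$ ($Q{\left(N \right)} = \left(N^{2} + 2 N\right) - 2 = -2 + N^{2} + 2 N$)
$Z{\left(F \right)} = - \frac{9 F^{2}}{64}$ ($Z{\left(F \right)} = - \frac{F \left(F + \frac{F}{8}\right)}{8} = - \frac{F \frac{9 F}{8}}{8} = - \frac{\frac{9}{8} F^{2}}{8} = - \frac{9 F^{2}}{64}$)
$\left(Z{\left(Q{\left(-2 \right)} \right)} + U{\left(-7,8 \right)}\right)^{2} = \left(- \frac{9 \left(-2 + \left(-2\right)^{2} + 2 \left(-2\right)\right)^{2}}{64} + 8\right)^{2} = \left(- \frac{9 \left(-2 + 4 - 4\right)^{2}}{64} + 8\right)^{2} = \left(- \frac{9 \left(-2\right)^{2}}{64} + 8\right)^{2} = \left(\left(- \frac{9}{64}\right) 4 + 8\right)^{2} = \left(- \frac{9}{16} + 8\right)^{2} = \left(\frac{119}{16}\right)^{2} = \frac{14161}{256}$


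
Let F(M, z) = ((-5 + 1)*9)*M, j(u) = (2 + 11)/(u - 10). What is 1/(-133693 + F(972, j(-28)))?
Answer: -1/168685 ≈ -5.9282e-6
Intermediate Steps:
j(u) = 13/(-10 + u)
F(M, z) = -36*M (F(M, z) = (-4*9)*M = -36*M)
1/(-133693 + F(972, j(-28))) = 1/(-133693 - 36*972) = 1/(-133693 - 34992) = 1/(-168685) = -1/168685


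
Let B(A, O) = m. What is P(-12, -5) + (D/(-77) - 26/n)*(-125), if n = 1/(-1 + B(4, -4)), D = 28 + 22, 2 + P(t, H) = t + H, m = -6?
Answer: -1746963/77 ≈ -22688.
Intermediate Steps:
B(A, O) = -6
P(t, H) = -2 + H + t (P(t, H) = -2 + (t + H) = -2 + (H + t) = -2 + H + t)
D = 50
n = -1/7 (n = 1/(-1 - 6) = 1/(-7) = -1/7 ≈ -0.14286)
P(-12, -5) + (D/(-77) - 26/n)*(-125) = (-2 - 5 - 12) + (50/(-77) - 26/(-1/7))*(-125) = -19 + (50*(-1/77) - 26*(-7))*(-125) = -19 + (-50/77 + 182)*(-125) = -19 + (13964/77)*(-125) = -19 - 1745500/77 = -1746963/77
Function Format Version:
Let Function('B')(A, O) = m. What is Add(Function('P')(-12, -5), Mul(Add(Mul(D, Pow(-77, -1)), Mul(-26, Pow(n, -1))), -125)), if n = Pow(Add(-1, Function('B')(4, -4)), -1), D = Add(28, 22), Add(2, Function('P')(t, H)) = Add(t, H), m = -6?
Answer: Rational(-1746963, 77) ≈ -22688.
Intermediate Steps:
Function('B')(A, O) = -6
Function('P')(t, H) = Add(-2, H, t) (Function('P')(t, H) = Add(-2, Add(t, H)) = Add(-2, Add(H, t)) = Add(-2, H, t))
D = 50
n = Rational(-1, 7) (n = Pow(Add(-1, -6), -1) = Pow(-7, -1) = Rational(-1, 7) ≈ -0.14286)
Add(Function('P')(-12, -5), Mul(Add(Mul(D, Pow(-77, -1)), Mul(-26, Pow(n, -1))), -125)) = Add(Add(-2, -5, -12), Mul(Add(Mul(50, Pow(-77, -1)), Mul(-26, Pow(Rational(-1, 7), -1))), -125)) = Add(-19, Mul(Add(Mul(50, Rational(-1, 77)), Mul(-26, -7)), -125)) = Add(-19, Mul(Add(Rational(-50, 77), 182), -125)) = Add(-19, Mul(Rational(13964, 77), -125)) = Add(-19, Rational(-1745500, 77)) = Rational(-1746963, 77)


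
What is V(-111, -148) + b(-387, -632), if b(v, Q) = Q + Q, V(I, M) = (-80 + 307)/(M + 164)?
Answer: -19997/16 ≈ -1249.8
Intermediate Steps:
V(I, M) = 227/(164 + M)
b(v, Q) = 2*Q
V(-111, -148) + b(-387, -632) = 227/(164 - 148) + 2*(-632) = 227/16 - 1264 = -19997/16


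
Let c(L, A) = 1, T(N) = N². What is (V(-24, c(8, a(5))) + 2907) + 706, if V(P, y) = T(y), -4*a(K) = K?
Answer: 3614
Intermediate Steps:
a(K) = -K/4
V(P, y) = y²
(V(-24, c(8, a(5))) + 2907) + 706 = (1² + 2907) + 706 = (1 + 2907) + 706 = 2908 + 706 = 3614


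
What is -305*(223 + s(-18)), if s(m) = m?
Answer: -62525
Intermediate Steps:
-305*(223 + s(-18)) = -305*(223 - 18) = -305*205 = -62525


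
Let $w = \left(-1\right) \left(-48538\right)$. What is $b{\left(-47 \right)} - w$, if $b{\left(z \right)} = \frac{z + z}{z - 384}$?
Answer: $- \frac{20919784}{431} \approx -48538.0$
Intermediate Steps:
$b{\left(z \right)} = \frac{2 z}{-384 + z}$
$w = 48538$
$b{\left(-47 \right)} - w = 2 \left(-47\right) \frac{1}{-384 - 47} - 48538 = 2 \left(-47\right) \frac{1}{-431} - 48538 = 2 \left(-47\right) \left(- \frac{1}{431}\right) - 48538 = \frac{94}{431} - 48538 = - \frac{20919784}{431}$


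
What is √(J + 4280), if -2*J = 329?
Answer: √16462/2 ≈ 64.152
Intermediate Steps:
J = -329/2 (J = -½*329 = -329/2 ≈ -164.50)
√(J + 4280) = √(-329/2 + 4280) = √(8231/2) = √16462/2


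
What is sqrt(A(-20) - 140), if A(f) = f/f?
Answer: I*sqrt(139) ≈ 11.79*I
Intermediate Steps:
A(f) = 1
sqrt(A(-20) - 140) = sqrt(1 - 140) = sqrt(-139) = I*sqrt(139)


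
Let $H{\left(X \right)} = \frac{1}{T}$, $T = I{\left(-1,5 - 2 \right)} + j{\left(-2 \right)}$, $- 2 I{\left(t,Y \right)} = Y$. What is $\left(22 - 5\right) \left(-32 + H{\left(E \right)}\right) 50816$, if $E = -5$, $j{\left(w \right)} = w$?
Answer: $- \frac{195235072}{7} \approx -2.7891 \cdot 10^{7}$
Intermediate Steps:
$I{\left(t,Y \right)} = - \frac{Y}{2}$
$T = - \frac{7}{2}$ ($T = - \frac{5 - 2}{2} - 2 = \left(- \frac{1}{2}\right) 3 - 2 = - \frac{3}{2} - 2 = - \frac{7}{2} \approx -3.5$)
$H{\left(X \right)} = - \frac{2}{7}$ ($H{\left(X \right)} = \frac{1}{- \frac{7}{2}} = - \frac{2}{7}$)
$\left(22 - 5\right) \left(-32 + H{\left(E \right)}\right) 50816 = \left(22 - 5\right) \left(-32 - \frac{2}{7}\right) 50816 = 17 \left(- \frac{226}{7}\right) 50816 = \left(- \frac{3842}{7}\right) 50816 = - \frac{195235072}{7}$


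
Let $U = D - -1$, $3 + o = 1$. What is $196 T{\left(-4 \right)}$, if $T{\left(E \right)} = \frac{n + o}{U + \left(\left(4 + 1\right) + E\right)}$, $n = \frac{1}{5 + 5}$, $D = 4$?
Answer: $- \frac{931}{15} \approx -62.067$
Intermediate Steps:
$n = \frac{1}{10} \approx 0.1$
$o = -2$ ($o = -3 + 1 = -2$)
$U = 5$ ($U = 4 - -1 = 4 + 1 = 5$)
$T{\left(E \right)} = - \frac{19}{10 \left(10 + E\right)}$ ($T{\left(E \right)} = \frac{\frac{1}{10} - 2}{5 + \left(\left(4 + 1\right) + E\right)} = - \frac{19}{10 \left(5 + \left(5 + E\right)\right)} = - \frac{19}{10 \left(10 + E\right)}$)
$196 T{\left(-4 \right)} = 196 \left(- \frac{19}{100 + 10 \left(-4\right)}\right) = 196 \left(- \frac{19}{100 - 40}\right) = 196 \left(- \frac{19}{60}\right) = - \frac{931}{15}$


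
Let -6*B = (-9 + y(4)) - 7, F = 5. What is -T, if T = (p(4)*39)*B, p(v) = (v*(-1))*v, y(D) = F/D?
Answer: 1534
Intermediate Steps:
y(D) = 5/D
p(v) = -v² (p(v) = (-v)*v = -v²)
B = 59/24 (B = -((-9 + 5/4) - 7)/6 = -(-31/4 - 7)/6 = -⅙*(-59/4) = 59/24 ≈ 2.4583)
T = -1534 (T = (-1*4²*39)*(59/24) = (-1*16*39)*(59/24) = -16*39*(59/24) = -624*59/24 = -1534)
-T = -1*(-1534) = 1534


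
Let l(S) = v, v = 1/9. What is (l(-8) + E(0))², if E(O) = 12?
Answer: 11881/81 ≈ 146.68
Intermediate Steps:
v = ⅑ ≈ 0.11111
l(S) = ⅑
(l(-8) + E(0))² = (⅑ + 12)² = (109/9)² = 11881/81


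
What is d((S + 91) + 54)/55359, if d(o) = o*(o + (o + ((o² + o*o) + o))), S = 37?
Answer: 12156508/55359 ≈ 219.59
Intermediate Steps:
d(o) = o*(2*o² + 3*o) (d(o) = o*(o + (o + ((o² + o²) + o))) = o*(o + (o + (2*o² + o))) = o*(o + (o + (o + 2*o²))) = o*(o + (2*o + 2*o²)) = o*(2*o² + 3*o))
d((S + 91) + 54)/55359 = (((37 + 91) + 54)²*(3 + 2*((37 + 91) + 54)))/55359 = ((128 + 54)²*(3 + 2*(128 + 54)))*(1/55359) = (182²*(3 + 2*182))*(1/55359) = (33124*(3 + 364))*(1/55359) = (33124*367)*(1/55359) = 12156508*(1/55359) = 12156508/55359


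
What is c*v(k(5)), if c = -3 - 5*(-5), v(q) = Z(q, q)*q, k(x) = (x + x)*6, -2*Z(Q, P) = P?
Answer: -39600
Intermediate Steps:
Z(Q, P) = -P/2
k(x) = 12*x (k(x) = (2*x)*6 = 12*x)
v(q) = -q²/2 (v(q) = (-q/2)*q = -q²/2)
c = 22 (c = -3 + 25 = 22)
c*v(k(5)) = 22*(-(12*5)²/2) = 22*(-½*60²) = 22*(-½*3600) = 22*(-1800) = -39600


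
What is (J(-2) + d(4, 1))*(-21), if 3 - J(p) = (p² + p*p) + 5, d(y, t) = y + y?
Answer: 42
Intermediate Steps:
d(y, t) = 2*y
J(p) = -2 - 2*p² (J(p) = 3 - ((p² + p*p) + 5) = 3 - ((p² + p²) + 5) = 3 - (2*p² + 5) = 3 - (5 + 2*p²) = 3 + (-5 - 2*p²) = -2 - 2*p²)
(J(-2) + d(4, 1))*(-21) = ((-2 - 2*(-2)²) + 2*4)*(-21) = ((-2 - 2*4) + 8)*(-21) = ((-2 - 8) + 8)*(-21) = (-10 + 8)*(-21) = -2*(-21) = 42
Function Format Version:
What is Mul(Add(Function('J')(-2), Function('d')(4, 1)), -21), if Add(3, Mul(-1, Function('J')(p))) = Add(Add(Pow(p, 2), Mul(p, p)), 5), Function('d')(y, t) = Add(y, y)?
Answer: 42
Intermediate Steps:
Function('d')(y, t) = Mul(2, y)
Function('J')(p) = Add(-2, Mul(-2, Pow(p, 2))) (Function('J')(p) = Add(3, Mul(-1, Add(Add(Pow(p, 2), Mul(p, p)), 5))) = Add(3, Mul(-1, Add(Add(Pow(p, 2), Pow(p, 2)), 5))) = Add(3, Mul(-1, Add(Mul(2, Pow(p, 2)), 5))) = Add(3, Mul(-1, Add(5, Mul(2, Pow(p, 2))))) = Add(3, Add(-5, Mul(-2, Pow(p, 2)))) = Add(-2, Mul(-2, Pow(p, 2))))
Mul(Add(Function('J')(-2), Function('d')(4, 1)), -21) = Mul(Add(Add(-2, Mul(-2, Pow(-2, 2))), Mul(2, 4)), -21) = Mul(Add(Add(-2, Mul(-2, 4)), 8), -21) = Mul(Add(Add(-2, -8), 8), -21) = Mul(Add(-10, 8), -21) = Mul(-2, -21) = 42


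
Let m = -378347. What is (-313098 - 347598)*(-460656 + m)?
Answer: 554325926088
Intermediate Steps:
(-313098 - 347598)*(-460656 + m) = (-313098 - 347598)*(-460656 - 378347) = -660696*(-839003) = 554325926088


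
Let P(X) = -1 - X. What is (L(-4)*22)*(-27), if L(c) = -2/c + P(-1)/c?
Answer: -297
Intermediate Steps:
L(c) = -2/c (L(c) = -2/c + (-1 - 1*(-1))/c = -2/c + (-1 + 1)/c = -2/c + 0/c = -2/c + 0 = -2/c)
(L(-4)*22)*(-27) = (-2/(-4)*22)*(-27) = (-2*(-1/4)*22)*(-27) = ((1/2)*22)*(-27) = 11*(-27) = -297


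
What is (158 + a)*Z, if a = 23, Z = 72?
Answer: 13032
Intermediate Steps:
(158 + a)*Z = (158 + 23)*72 = 181*72 = 13032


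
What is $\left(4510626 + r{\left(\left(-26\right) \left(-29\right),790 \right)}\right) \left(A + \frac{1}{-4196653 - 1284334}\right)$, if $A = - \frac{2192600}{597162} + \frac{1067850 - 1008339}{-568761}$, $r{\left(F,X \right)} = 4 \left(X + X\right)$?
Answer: $- \frac{278542274442287096432324}{16329613048506231} \approx -1.7058 \cdot 10^{7}$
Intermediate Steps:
$r{\left(F,X \right)} = 8 X$ ($r{\left(F,X \right)} = 4 \cdot 2 X = 8 X$)
$A = - \frac{213767179397}{56607076047}$ ($A = \left(-2192600\right) \frac{1}{597162} + \left(1067850 - 1008339\right) \left(- \frac{1}{568761}\right) = - \frac{1096300}{298581} + 59511 \left(- \frac{1}{568761}\right) = - \frac{1096300}{298581} - \frac{19837}{189587} = - \frac{213767179397}{56607076047} \approx -3.7763$)
$\left(4510626 + r{\left(\left(-26\right) \left(-29\right),790 \right)}\right) \left(A + \frac{1}{-4196653 - 1284334}\right) = \left(4510626 + 8 \cdot 790\right) \left(- \frac{213767179397}{56607076047} + \frac{1}{-4196653 - 1284334}\right) = \left(4510626 + 6320\right) \left(- \frac{213767179397}{56607076047} + \frac{1}{-5480987}\right) = 4516946 \left(- \frac{213767179397}{56607076047} - \frac{1}{5480987}\right) = 4516946 \left(- \frac{1171655187908700886}{310262647921618389}\right) = - \frac{278542274442287096432324}{16329613048506231}$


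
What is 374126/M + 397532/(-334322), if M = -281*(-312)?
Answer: 22556531767/7327669596 ≈ 3.0783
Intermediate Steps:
M = 87672
374126/M + 397532/(-334322) = 374126/87672 + 397532/(-334322) = 374126*(1/87672) + 397532*(-1/334322) = 187063/43836 - 198766/167161 = 22556531767/7327669596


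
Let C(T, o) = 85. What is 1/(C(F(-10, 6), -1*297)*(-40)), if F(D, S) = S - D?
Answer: -1/3400 ≈ -0.00029412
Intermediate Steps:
1/(C(F(-10, 6), -1*297)*(-40)) = 1/(85*(-40)) = 1/(-3400) = -1/3400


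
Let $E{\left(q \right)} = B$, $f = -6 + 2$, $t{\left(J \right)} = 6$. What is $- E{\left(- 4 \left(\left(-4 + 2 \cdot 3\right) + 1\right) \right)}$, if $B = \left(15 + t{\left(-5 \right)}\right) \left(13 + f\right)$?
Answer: $-189$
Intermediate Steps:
$f = -4$
$B = 189$ ($B = \left(15 + 6\right) \left(13 - 4\right) = 21 \cdot 9 = 189$)
$E{\left(q \right)} = 189$
$- E{\left(- 4 \left(\left(-4 + 2 \cdot 3\right) + 1\right) \right)} = \left(-1\right) 189 = -189$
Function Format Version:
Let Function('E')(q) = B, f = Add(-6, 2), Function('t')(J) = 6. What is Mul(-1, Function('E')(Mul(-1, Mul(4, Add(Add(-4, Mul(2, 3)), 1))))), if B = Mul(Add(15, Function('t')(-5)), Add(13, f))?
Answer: -189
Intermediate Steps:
f = -4
B = 189 (B = Mul(Add(15, 6), Add(13, -4)) = Mul(21, 9) = 189)
Function('E')(q) = 189
Mul(-1, Function('E')(Mul(-1, Mul(4, Add(Add(-4, Mul(2, 3)), 1))))) = Mul(-1, 189) = -189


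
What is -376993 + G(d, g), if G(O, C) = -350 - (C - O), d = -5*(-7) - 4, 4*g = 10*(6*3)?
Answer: -377357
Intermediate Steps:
g = 45 (g = (10*(6*3))/4 = (10*18)/4 = (¼)*180 = 45)
d = 31 (d = 35 - 4 = 31)
G(O, C) = -350 + O - C (G(O, C) = -350 + (O - C) = -350 + O - C)
-376993 + G(d, g) = -376993 + (-350 + 31 - 1*45) = -376993 + (-350 + 31 - 45) = -376993 - 364 = -377357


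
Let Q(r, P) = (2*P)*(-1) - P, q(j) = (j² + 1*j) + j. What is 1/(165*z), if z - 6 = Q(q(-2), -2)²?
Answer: 1/6930 ≈ 0.00014430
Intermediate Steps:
q(j) = j² + 2*j (q(j) = (j² + j) + j = (j + j²) + j = j² + 2*j)
Q(r, P) = -3*P (Q(r, P) = -2*P - P = -3*P)
z = 42 (z = 6 + (-3*(-2))² = 6 + 6² = 6 + 36 = 42)
1/(165*z) = 1/(165*42) = 1/6930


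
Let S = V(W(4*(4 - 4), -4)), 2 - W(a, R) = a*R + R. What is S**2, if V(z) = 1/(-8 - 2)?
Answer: 1/100 ≈ 0.010000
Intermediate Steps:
W(a, R) = 2 - R - R*a (W(a, R) = 2 - (a*R + R) = 2 - (R*a + R) = 2 - (R + R*a) = 2 + (-R - R*a) = 2 - R - R*a)
V(z) = -1/10 (V(z) = 1/(-10) = -1/10)
S = -1/10 ≈ -0.10000
S**2 = (-1/10)**2 = 1/100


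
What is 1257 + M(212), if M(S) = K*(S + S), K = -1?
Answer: 833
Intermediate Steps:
M(S) = -2*S (M(S) = -(S + S) = -2*S)
1257 + M(212) = 1257 - 2*212 = 1257 - 424 = 833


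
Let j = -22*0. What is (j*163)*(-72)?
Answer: 0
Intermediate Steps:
j = 0
(j*163)*(-72) = (0*163)*(-72) = 0*(-72) = 0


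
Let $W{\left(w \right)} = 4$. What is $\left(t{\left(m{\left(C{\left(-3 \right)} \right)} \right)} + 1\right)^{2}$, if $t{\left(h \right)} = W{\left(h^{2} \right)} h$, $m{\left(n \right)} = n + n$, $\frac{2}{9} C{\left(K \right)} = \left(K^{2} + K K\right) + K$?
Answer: $292681$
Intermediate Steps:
$C{\left(K \right)} = 9 K^{2} + \frac{9 K}{2}$ ($C{\left(K \right)} = \frac{9 \left(\left(K^{2} + K K\right) + K\right)}{2} = \frac{9 \left(\left(K^{2} + K^{2}\right) + K\right)}{2} = \frac{9 \left(2 K^{2} + K\right)}{2} = \frac{9 \left(K + 2 K^{2}\right)}{2} = 9 K^{2} + \frac{9 K}{2}$)
$m{\left(n \right)} = 2 n$
$t{\left(h \right)} = 4 h$
$\left(t{\left(m{\left(C{\left(-3 \right)} \right)} \right)} + 1\right)^{2} = \left(4 \cdot 2 \cdot \frac{9}{2} \left(-3\right) \left(1 + 2 \left(-3\right)\right) + 1\right)^{2} = \left(4 \cdot 2 \cdot \frac{9}{2} \left(-3\right) \left(1 - 6\right) + 1\right)^{2} = \left(4 \cdot 2 \cdot \frac{9}{2} \left(-3\right) \left(-5\right) + 1\right)^{2} = \left(4 \cdot 2 \cdot \frac{135}{2} + 1\right)^{2} = \left(4 \cdot 135 + 1\right)^{2} = \left(540 + 1\right)^{2} = 541^{2} = 292681$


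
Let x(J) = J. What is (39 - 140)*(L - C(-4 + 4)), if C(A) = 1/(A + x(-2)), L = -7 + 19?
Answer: -2525/2 ≈ -1262.5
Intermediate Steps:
L = 12
C(A) = 1/(-2 + A) (C(A) = 1/(A - 2) = 1/(-2 + A))
(39 - 140)*(L - C(-4 + 4)) = (39 - 140)*(12 - 1/(-2 + (-4 + 4))) = -101*(12 - 1/(-2 + 0)) = -101*(12 - 1/(-2)) = -101*(12 - 1*(-½)) = -101*(12 + ½) = -101*25/2 = -2525/2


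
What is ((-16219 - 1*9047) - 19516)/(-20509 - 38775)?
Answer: 22391/29642 ≈ 0.75538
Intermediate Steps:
((-16219 - 1*9047) - 19516)/(-20509 - 38775) = ((-16219 - 9047) - 19516)/(-59284) = (-25266 - 19516)*(-1/59284) = -44782*(-1/59284) = 22391/29642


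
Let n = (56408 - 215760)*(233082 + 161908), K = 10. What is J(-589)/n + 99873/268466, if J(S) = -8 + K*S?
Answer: 1571563135177377/4224476709174920 ≈ 0.37201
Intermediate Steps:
J(S) = -8 + 10*S
n = -62942446480 (n = -159352*394990 = -62942446480)
J(-589)/n + 99873/268466 = (-8 + 10*(-589))/(-62942446480) + 99873/268466 = (-8 - 5890)*(-1/62942446480) + 99873*(1/268466) = -5898*(-1/62942446480) + 99873/268466 = 2949/31471223240 + 99873/268466 = 1571563135177377/4224476709174920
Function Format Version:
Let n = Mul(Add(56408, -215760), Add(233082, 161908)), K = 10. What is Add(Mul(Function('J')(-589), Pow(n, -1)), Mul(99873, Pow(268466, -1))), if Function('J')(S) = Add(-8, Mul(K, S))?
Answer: Rational(1571563135177377, 4224476709174920) ≈ 0.37201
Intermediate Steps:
Function('J')(S) = Add(-8, Mul(10, S))
n = -62942446480 (n = Mul(-159352, 394990) = -62942446480)
Add(Mul(Function('J')(-589), Pow(n, -1)), Mul(99873, Pow(268466, -1))) = Add(Mul(Add(-8, Mul(10, -589)), Pow(-62942446480, -1)), Mul(99873, Pow(268466, -1))) = Add(Mul(Add(-8, -5890), Rational(-1, 62942446480)), Mul(99873, Rational(1, 268466))) = Add(Mul(-5898, Rational(-1, 62942446480)), Rational(99873, 268466)) = Add(Rational(2949, 31471223240), Rational(99873, 268466)) = Rational(1571563135177377, 4224476709174920)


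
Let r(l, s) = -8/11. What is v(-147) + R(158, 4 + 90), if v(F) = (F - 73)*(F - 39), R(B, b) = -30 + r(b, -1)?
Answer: 449782/11 ≈ 40889.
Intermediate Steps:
r(l, s) = -8/11 (r(l, s) = -8*1/11 = -8/11)
R(B, b) = -338/11 (R(B, b) = -30 - 8/11 = -338/11)
v(F) = (-73 + F)*(-39 + F)
v(-147) + R(158, 4 + 90) = (2847 + (-147)² - 112*(-147)) - 338/11 = (2847 + 21609 + 16464) - 338/11 = 40920 - 338/11 = 449782/11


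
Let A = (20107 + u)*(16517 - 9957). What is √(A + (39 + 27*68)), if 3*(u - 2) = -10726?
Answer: √976164555/3 ≈ 10415.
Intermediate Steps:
u = -10720/3 (u = 2 + (⅓)*(-10726) = 2 - 10726/3 = -10720/3 ≈ -3573.3)
A = 325382560/3 (A = (20107 - 10720/3)*(16517 - 9957) = (49601/3)*6560 = 325382560/3 ≈ 1.0846e+8)
√(A + (39 + 27*68)) = √(325382560/3 + (39 + 27*68)) = √(325382560/3 + (39 + 1836)) = √(325382560/3 + 1875) = √(325388185/3) = √976164555/3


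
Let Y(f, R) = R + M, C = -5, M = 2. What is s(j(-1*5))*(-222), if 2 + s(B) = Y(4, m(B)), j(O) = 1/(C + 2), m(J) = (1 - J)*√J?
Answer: -296*I*√3/3 ≈ -170.9*I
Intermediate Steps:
m(J) = √J*(1 - J)
Y(f, R) = 2 + R (Y(f, R) = R + 2 = 2 + R)
j(O) = -⅓ (j(O) = 1/(-5 + 2) = 1/(-3) = -⅓)
s(B) = √B*(1 - B) (s(B) = -2 + (2 + √B*(1 - B)) = √B*(1 - B))
s(j(-1*5))*(-222) = (√(-⅓)*(1 - 1*(-⅓)))*(-222) = ((I*√3/3)*(1 + ⅓))*(-222) = ((I*√3/3)*(4/3))*(-222) = (4*I*√3/9)*(-222) = -296*I*√3/3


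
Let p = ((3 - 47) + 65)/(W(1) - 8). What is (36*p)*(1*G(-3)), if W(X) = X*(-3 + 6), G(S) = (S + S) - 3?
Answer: 6804/5 ≈ 1360.8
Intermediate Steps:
G(S) = -3 + 2*S (G(S) = 2*S - 3 = -3 + 2*S)
W(X) = 3*X (W(X) = X*3 = 3*X)
p = -21/5 (p = ((3 - 47) + 65)/(3*1 - 8) = (-44 + 65)/(3 - 8) = 21/(-5) = 21*(-⅕) = -21/5 ≈ -4.2000)
(36*p)*(1*G(-3)) = (36*(-21/5))*(1*(-3 + 2*(-3))) = -756*(-3 - 6)/5 = -756*(-9)/5 = -756/5*(-9) = 6804/5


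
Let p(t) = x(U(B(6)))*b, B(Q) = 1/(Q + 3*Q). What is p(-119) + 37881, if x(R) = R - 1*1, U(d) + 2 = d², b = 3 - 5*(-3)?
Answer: 1210465/32 ≈ 37827.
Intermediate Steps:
b = 18 (b = 3 + 15 = 18)
B(Q) = 1/(4*Q)
U(d) = -2 + d²
x(R) = -1 + R (x(R) = R - 1 = -1 + R)
p(t) = -1727/32 (p(t) = (-1 + (-2 + ((¼)/6)²))*18 = (-1 + (-2 + ((¼)*(⅙))²))*18 = (-1 + (-2 + (1/24)²))*18 = (-1 + (-2 + 1/576))*18 = (-1 - 1151/576)*18 = -1727/576*18 = -1727/32)
p(-119) + 37881 = -1727/32 + 37881 = 1210465/32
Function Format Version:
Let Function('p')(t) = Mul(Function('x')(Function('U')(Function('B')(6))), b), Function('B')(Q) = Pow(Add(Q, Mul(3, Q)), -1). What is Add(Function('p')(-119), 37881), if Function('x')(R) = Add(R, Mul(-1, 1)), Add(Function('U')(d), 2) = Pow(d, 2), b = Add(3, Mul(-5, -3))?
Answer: Rational(1210465, 32) ≈ 37827.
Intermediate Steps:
b = 18 (b = Add(3, 15) = 18)
Function('B')(Q) = Mul(Rational(1, 4), Pow(Q, -1)) (Function('B')(Q) = Pow(Mul(4, Q), -1) = Mul(Rational(1, 4), Pow(Q, -1)))
Function('U')(d) = Add(-2, Pow(d, 2))
Function('x')(R) = Add(-1, R) (Function('x')(R) = Add(R, -1) = Add(-1, R))
Function('p')(t) = Rational(-1727, 32) (Function('p')(t) = Mul(Add(-1, Add(-2, Pow(Mul(Rational(1, 4), Pow(6, -1)), 2))), 18) = Mul(Add(-1, Add(-2, Pow(Mul(Rational(1, 4), Rational(1, 6)), 2))), 18) = Mul(Add(-1, Add(-2, Pow(Rational(1, 24), 2))), 18) = Mul(Add(-1, Add(-2, Rational(1, 576))), 18) = Mul(Add(-1, Rational(-1151, 576)), 18) = Mul(Rational(-1727, 576), 18) = Rational(-1727, 32))
Add(Function('p')(-119), 37881) = Add(Rational(-1727, 32), 37881) = Rational(1210465, 32)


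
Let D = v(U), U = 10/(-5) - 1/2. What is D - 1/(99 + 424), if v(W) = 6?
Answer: 3137/523 ≈ 5.9981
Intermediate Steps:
U = -5/2 (U = 10*(-⅕) - 1*½ = -2 - ½ = -5/2 ≈ -2.5000)
D = 6
D - 1/(99 + 424) = 6 - 1/(99 + 424) = 6 - 1/523 = 3137/523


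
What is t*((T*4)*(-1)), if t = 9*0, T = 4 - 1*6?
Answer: 0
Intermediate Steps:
T = -2 (T = 4 - 6 = -2)
t = 0
t*((T*4)*(-1)) = 0*(-2*4*(-1)) = 0*(-8*(-1)) = 0*8 = 0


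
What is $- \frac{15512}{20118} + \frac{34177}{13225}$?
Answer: $\frac{34459049}{19004325} \approx 1.8132$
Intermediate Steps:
$- \frac{15512}{20118} + \frac{34177}{13225} = \left(-15512\right) \frac{1}{20118} + 34177 \cdot \frac{1}{13225} = - \frac{1108}{1437} + \frac{34177}{13225} = \frac{34459049}{19004325}$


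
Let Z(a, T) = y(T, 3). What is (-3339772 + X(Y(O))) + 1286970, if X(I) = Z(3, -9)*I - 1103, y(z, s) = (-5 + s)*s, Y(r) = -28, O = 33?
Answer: -2053737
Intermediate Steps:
y(z, s) = s*(-5 + s)
Z(a, T) = -6 (Z(a, T) = 3*(-5 + 3) = 3*(-2) = -6)
X(I) = -1103 - 6*I (X(I) = -6*I - 1103 = -1103 - 6*I)
(-3339772 + X(Y(O))) + 1286970 = (-3339772 + (-1103 - 6*(-28))) + 1286970 = (-3339772 + (-1103 + 168)) + 1286970 = (-3339772 - 935) + 1286970 = -3340707 + 1286970 = -2053737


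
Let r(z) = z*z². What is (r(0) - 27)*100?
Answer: -2700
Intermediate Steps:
r(z) = z³
(r(0) - 27)*100 = (0³ - 27)*100 = (0 - 27)*100 = -27*100 = -2700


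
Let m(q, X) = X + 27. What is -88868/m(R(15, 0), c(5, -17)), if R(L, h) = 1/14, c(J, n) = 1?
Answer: -22217/7 ≈ -3173.9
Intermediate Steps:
R(L, h) = 1/14
m(q, X) = 27 + X
-88868/m(R(15, 0), c(5, -17)) = -88868/(27 + 1) = -88868/28 = -88868*1/28 = -22217/7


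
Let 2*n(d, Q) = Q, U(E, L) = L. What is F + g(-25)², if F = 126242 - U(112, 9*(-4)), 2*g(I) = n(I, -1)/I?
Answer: 1262780001/10000 ≈ 1.2628e+5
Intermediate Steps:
n(d, Q) = Q/2
g(I) = -1/(4*I) (g(I) = (((½)*(-1))/I)/2 = (-1/(2*I))/2 = -1/(4*I))
F = 126278 (F = 126242 - 9*(-4) = 126242 - 1*(-36) = 126242 + 36 = 126278)
F + g(-25)² = 126278 + (-¼/(-25))² = 126278 + (-¼*(-1/25))² = 126278 + (1/100)² = 126278 + 1/10000 = 1262780001/10000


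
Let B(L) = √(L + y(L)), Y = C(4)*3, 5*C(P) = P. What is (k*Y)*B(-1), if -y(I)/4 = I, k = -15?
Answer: -36*√3 ≈ -62.354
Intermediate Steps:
C(P) = P/5
y(I) = -4*I
Y = 12/5 (Y = ((⅕)*4)*3 = (⅘)*3 = 12/5 ≈ 2.4000)
B(L) = √3*√(-L) (B(L) = √(L - 4*L) = √(-3*L) = √3*√(-L))
(k*Y)*B(-1) = (-15*12/5)*(√3*√(-1*(-1))) = -36*√3*√1 = -36*√3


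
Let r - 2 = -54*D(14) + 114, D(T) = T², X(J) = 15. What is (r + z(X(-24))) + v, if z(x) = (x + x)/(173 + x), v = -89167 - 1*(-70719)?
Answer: -2718089/94 ≈ -28916.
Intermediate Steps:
v = -18448 (v = -89167 + 70719 = -18448)
r = -10468 (r = 2 + (-54*14² + 114) = 2 + (-54*196 + 114) = 2 + (-10584 + 114) = 2 - 10470 = -10468)
z(x) = 2*x/(173 + x) (z(x) = (2*x)/(173 + x) = 2*x/(173 + x))
(r + z(X(-24))) + v = (-10468 + 2*15/(173 + 15)) - 18448 = (-10468 + 2*15/188) - 18448 = (-10468 + 2*15*(1/188)) - 18448 = (-10468 + 15/94) - 18448 = -983977/94 - 18448 = -2718089/94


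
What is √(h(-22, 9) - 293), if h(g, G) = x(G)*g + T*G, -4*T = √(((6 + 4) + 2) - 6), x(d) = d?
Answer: √(-1964 - 9*√6)/2 ≈ 22.283*I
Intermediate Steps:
T = -√6/4 (T = -√(((6 + 4) + 2) - 6)/4 = -√((10 + 2) - 6)/4 = -√(12 - 6)/4 = -√6/4 ≈ -0.61237)
h(g, G) = G*g - G*√6/4 (h(g, G) = G*g + (-√6/4)*G = G*g - G*√6/4)
√(h(-22, 9) - 293) = √((¼)*9*(-√6 + 4*(-22)) - 293) = √((¼)*9*(-√6 - 88) - 293) = √((¼)*9*(-88 - √6) - 293) = √((-198 - 9*√6/4) - 293) = √(-491 - 9*√6/4)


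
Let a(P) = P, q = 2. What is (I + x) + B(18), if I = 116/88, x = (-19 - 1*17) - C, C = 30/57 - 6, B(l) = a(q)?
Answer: -11373/418 ≈ -27.208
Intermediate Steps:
B(l) = 2
C = -104/19 (C = 30*(1/57) - 6 = 10/19 - 6 = -104/19 ≈ -5.4737)
x = -580/19 (x = (-19 - 1*17) - 1*(-104/19) = (-19 - 17) + 104/19 = -36 + 104/19 = -580/19 ≈ -30.526)
I = 29/22 (I = 116*(1/88) = 29/22 ≈ 1.3182)
(I + x) + B(18) = (29/22 - 580/19) + 2 = -12209/418 + 2 = -11373/418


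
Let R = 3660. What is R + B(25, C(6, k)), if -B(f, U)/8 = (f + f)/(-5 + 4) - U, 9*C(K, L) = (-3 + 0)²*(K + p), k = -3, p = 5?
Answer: 4148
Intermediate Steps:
C(K, L) = 5 + K (C(K, L) = ((-3 + 0)²*(K + 5))/9 = ((-3)²*(5 + K))/9 = (9*(5 + K))/9 = (45 + 9*K)/9 = 5 + K)
B(f, U) = 8*U + 16*f (B(f, U) = -8*((f + f)/(-5 + 4) - U) = -8*((2*f)/(-1) - U) = -8*((2*f)*(-1) - U) = -8*(-2*f - U) = -8*(-U - 2*f) = 8*U + 16*f)
R + B(25, C(6, k)) = 3660 + (8*(5 + 6) + 16*25) = 3660 + (8*11 + 400) = 3660 + (88 + 400) = 3660 + 488 = 4148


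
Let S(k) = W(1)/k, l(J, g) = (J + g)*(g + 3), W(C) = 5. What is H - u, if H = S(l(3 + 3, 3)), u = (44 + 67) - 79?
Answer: -1723/54 ≈ -31.907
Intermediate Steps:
l(J, g) = (3 + g)*(J + g) (l(J, g) = (J + g)*(3 + g) = (3 + g)*(J + g))
u = 32 (u = 111 - 79 = 32)
S(k) = 5/k
H = 5/54 (H = 5/(3**2 + 3*(3 + 3) + 3*3 + (3 + 3)*3) = 5/(9 + 3*6 + 9 + 6*3) = 5/(9 + 18 + 9 + 18) = 5/54 ≈ 0.092593)
H - u = 5/54 - 1*32 = 5/54 - 32 = -1723/54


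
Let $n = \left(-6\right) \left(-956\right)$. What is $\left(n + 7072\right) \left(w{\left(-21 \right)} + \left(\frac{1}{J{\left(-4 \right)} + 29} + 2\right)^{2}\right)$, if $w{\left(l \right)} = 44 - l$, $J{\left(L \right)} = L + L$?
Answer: $\frac{390823312}{441} \approx 8.8622 \cdot 10^{5}$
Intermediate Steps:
$J{\left(L \right)} = 2 L$
$n = 5736$
$\left(n + 7072\right) \left(w{\left(-21 \right)} + \left(\frac{1}{J{\left(-4 \right)} + 29} + 2\right)^{2}\right) = \left(5736 + 7072\right) \left(\left(44 - -21\right) + \left(\frac{1}{2 \left(-4\right) + 29} + 2\right)^{2}\right) = 12808 \left(\left(44 + 21\right) + \left(\frac{1}{-8 + 29} + 2\right)^{2}\right) = 12808 \left(65 + \left(\frac{1}{21} + 2\right)^{2}\right) = 12808 \left(65 + \left(\frac{43}{21}\right)^{2}\right) = 12808 \left(65 + \frac{1849}{441}\right) = 12808 \cdot \frac{30514}{441} = \frac{390823312}{441}$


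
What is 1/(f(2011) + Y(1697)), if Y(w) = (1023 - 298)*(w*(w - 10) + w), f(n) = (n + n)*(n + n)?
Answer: 1/2092965084 ≈ 4.7779e-10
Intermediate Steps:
f(n) = 4*n² (f(n) = (2*n)*(2*n) = 4*n²)
Y(w) = 725*w + 725*w*(-10 + w) (Y(w) = 725*(w*(-10 + w) + w) = 725*(w + w*(-10 + w)) = 725*w + 725*w*(-10 + w))
1/(f(2011) + Y(1697)) = 1/(4*2011² + 725*1697*(-9 + 1697)) = 1/(4*4044121 + 725*1697*1688) = 1/(16176484 + 2076788600) = 1/2092965084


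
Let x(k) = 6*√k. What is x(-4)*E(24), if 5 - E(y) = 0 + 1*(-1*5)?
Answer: 120*I ≈ 120.0*I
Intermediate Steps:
E(y) = 10 (E(y) = 5 - (0 + 1*(-1*5)) = 5 - (0 + 1*(-5)) = 5 - (0 - 5) = 5 - 1*(-5) = 5 + 5 = 10)
x(-4)*E(24) = (6*√(-4))*10 = (6*(2*I))*10 = (12*I)*10 = 120*I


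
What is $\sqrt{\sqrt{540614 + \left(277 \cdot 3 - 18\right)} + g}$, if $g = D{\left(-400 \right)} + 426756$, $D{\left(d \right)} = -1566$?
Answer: $\sqrt{425190 + \sqrt{541427}} \approx 652.63$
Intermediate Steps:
$g = 425190$ ($g = -1566 + 426756 = 425190$)
$\sqrt{\sqrt{540614 + \left(277 \cdot 3 - 18\right)} + g} = \sqrt{\sqrt{540614 + \left(277 \cdot 3 - 18\right)} + 425190} = \sqrt{\sqrt{540614 + \left(831 - 18\right)} + 425190} = \sqrt{\sqrt{540614 + 813} + 425190} = \sqrt{\sqrt{541427} + 425190} = \sqrt{425190 + \sqrt{541427}}$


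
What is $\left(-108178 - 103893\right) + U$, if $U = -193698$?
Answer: $-405769$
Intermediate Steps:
$\left(-108178 - 103893\right) + U = \left(-108178 - 103893\right) - 193698 = -212071 - 193698 = -405769$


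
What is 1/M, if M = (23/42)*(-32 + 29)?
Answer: -14/23 ≈ -0.60870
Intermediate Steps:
M = -23/14 (M = (23*(1/42))*(-3) = (23/42)*(-3) = -23/14 ≈ -1.6429)
1/M = 1/(-23/14) = -14/23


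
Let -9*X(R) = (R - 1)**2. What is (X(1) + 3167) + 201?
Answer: 3368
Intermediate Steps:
X(R) = -(-1 + R)**2/9 (X(R) = -(R - 1)**2/9 = -(-1 + R)**2/9)
(X(1) + 3167) + 201 = (-(-1 + 1)**2/9 + 3167) + 201 = (-1/9*0**2 + 3167) + 201 = (-1/9*0 + 3167) + 201 = (0 + 3167) + 201 = 3167 + 201 = 3368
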